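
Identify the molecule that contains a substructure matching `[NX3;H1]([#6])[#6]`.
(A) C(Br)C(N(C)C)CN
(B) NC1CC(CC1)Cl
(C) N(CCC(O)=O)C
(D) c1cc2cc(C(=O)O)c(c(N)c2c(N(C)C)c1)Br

[NX3;H1]([#6])[#6] describes a trivalent nitrogen with one H, bonded to two carbons (a secondary amine).
(A) has a dimethylamino group (-N(CH3)2) but the nitrogen has H0, not H1.
(B) has a primary amino group (-NH2) but the nitrogen has H2 and only one carbon neighbour.
(C) contains an N-methylamino group (-NHCH3), which satisfies every atom and bond constraint.
(D) has a dimethylamino group (-N(CH3)2) but the nitrogen has H0, not H1.
So the answer is (C).

C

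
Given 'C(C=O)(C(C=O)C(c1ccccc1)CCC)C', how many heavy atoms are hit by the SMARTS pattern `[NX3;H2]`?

The query [NX3;H2] means: aliphatic N with 3 total connections, two of them H — an -NH2 nitrogen (amine or amide).
Check the 17 heavy atoms by environment: 2× C (H3, X4) → no; 3× C (H1, X4) → no; 2× C (H2, X4) → no; 2× C (H1, X3) → no; 2× O (H0, X1) → no; 1× c (aromatic, H0, X3) → no; 5× c (aromatic, H1, X3) → no.
No environment satisfies the query, so 0 matching atoms.

0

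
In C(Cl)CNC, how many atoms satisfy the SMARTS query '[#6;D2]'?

The query [#6;D2] means: any carbon bonded to exactly two heavy atoms.
Check the 5 heavy atoms by environment: 2× C (D2) → match; 1× N (D2) → no; 1× C (D1) → no; 1× Cl (D1) → no.
That gives 2 matching atoms.

2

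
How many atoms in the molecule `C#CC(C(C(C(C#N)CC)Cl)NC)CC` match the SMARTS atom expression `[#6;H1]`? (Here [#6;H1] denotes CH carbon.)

Check the 15 heavy atoms by environment: 2× C (H2) → no; 5× C (H1) → match; 2× C (H0) → no; 3× C (H3) → no; 1× Cl (H0) → no; 1× N (H0) → no; 1× N (H1) → no.
That gives 5 matching atoms.

5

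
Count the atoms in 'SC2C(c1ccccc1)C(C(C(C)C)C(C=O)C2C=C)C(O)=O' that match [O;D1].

3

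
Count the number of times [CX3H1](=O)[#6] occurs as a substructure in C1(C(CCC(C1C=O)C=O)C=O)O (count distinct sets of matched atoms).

3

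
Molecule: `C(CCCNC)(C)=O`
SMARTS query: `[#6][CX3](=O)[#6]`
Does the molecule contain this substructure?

Yes

The pattern [#6][CX3](=O)[#6] describes a carbonyl carbon (no H) flanked by two carbons — a ketone.
The molecule carries an acetyl/ketone group (-C(=O)CH3), whose atoms satisfy every constraint of the query, so the pattern matches.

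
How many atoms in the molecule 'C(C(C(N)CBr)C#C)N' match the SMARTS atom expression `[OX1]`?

0

The query [OX1] means: aliphatic oxygen with one total connection — typically a carbonyl =O or an oxide.
Check the 9 heavy atoms by environment: 4× C (X4) → no; 2× N (X3) → no; 1× Br (X1) → no; 2× C (X2) → no.
No environment satisfies the query, so 0 matching atoms.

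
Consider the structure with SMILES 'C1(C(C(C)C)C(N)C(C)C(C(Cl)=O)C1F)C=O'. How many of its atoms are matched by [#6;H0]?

1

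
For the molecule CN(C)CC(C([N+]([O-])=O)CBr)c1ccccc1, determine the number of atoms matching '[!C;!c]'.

Check the 17 heavy atoms by environment: 6× C → no; 6× c (aromatic) → no; 1× N → match; 1× Br → match; 1× N (charge +1) → match; 1× O (charge -1) → match; 1× O → match.
Summing the matching environments: 1 + 1 + 1 + 1 + 1 = 5 matching atoms.

5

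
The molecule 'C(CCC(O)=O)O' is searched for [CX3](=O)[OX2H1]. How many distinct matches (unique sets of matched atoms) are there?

1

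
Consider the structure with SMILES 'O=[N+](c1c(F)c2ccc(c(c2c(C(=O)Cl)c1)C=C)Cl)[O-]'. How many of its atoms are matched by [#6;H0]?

8

The query [#6;H0] means: any carbon with no attached hydrogen.
Check the 20 heavy atoms by environment: 7× c (aromatic, H0) → match; 3× c (aromatic, H1) → no; 1× F (H0) → no; 1× N (charge +1, H0) → no; 1× O (charge -1, H0) → no; 2× O (H0) → no; 1× C (H0) → match; 2× Cl (H0) → no; 1× C (H1) → no; 1× C (H2) → no.
Summing the matching environments: 7 + 1 = 8 matching atoms.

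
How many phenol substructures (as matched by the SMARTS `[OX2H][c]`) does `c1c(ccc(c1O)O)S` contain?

2

[OX2H][c] is the SMARTS for a phenol: a hydroxyl oxygen attached to an aromatic carbon.
The molecule carries 2 separate instances of a hydroxyl group (-OH) meeting every constraint; each maps to a distinct set of atoms, giving 2 matches.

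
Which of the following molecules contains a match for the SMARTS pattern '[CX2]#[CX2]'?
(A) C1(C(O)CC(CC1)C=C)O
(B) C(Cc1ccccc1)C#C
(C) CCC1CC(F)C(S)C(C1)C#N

B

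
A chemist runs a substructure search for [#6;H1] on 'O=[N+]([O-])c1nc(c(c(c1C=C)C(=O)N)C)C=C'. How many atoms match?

2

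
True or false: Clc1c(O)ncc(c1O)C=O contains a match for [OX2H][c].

True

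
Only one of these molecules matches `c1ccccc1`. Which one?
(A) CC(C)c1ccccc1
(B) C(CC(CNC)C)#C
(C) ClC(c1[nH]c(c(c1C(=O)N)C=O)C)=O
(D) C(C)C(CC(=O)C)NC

c1ccccc1 describes six aromatic carbons in a ring (a benzene ring).
(A) contains the required atom environment, so the pattern matches.
(B) has a methyl group (-CH3) but no six-membered all-carbon aromatic ring is present.
(C) has a methyl group (-CH3) but no six-membered all-carbon aromatic ring is present.
(D) has a methyl group (-CH3) but no six-membered all-carbon aromatic ring is present.
So the answer is (A).

A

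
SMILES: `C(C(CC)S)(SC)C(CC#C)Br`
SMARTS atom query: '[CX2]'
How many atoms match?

2

Check the 12 heavy atoms by environment: 7× C (X4) → no; 1× Br (X1) → no; 2× C (X2) → match; 2× S (X2) → no.
That gives 2 matching atoms.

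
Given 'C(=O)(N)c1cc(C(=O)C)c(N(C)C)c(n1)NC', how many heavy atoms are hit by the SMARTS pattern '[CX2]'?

The query [CX2] means: C with X2: aliphatic carbon with exactly 2 total connections.
Check the 17 heavy atoms by environment: 1× n (aromatic, X2) → no; 5× c (aromatic, X3) → no; 2× C (X3) → no; 2× O (X1) → no; 3× N (X3) → no; 4× C (X4) → no.
No environment satisfies the query, so 0 matching atoms.

0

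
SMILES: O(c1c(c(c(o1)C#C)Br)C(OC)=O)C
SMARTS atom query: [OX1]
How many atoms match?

The query [OX1] means: aliphatic oxygen with one total connection — typically a carbonyl =O or an oxide.
Check the 14 heavy atoms by environment: 1× o (aromatic, X2) → no; 4× c (aromatic, X3) → no; 2× C (X2) → no; 1× C (X3) → no; 1× O (X1) → match; 2× O (X2) → no; 2× C (X4) → no; 1× Br (X1) → no.
That gives 1 matching atom.

1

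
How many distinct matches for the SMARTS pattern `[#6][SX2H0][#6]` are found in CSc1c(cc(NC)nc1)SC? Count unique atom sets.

2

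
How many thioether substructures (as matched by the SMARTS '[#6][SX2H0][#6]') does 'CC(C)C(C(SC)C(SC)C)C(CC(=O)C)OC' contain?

[#6][SX2H0][#6] is the SMARTS for a thioether: an aliphatic sulfur bridging two carbons with no H on the sulfur.
The molecule carries 2 separate instances of a methylthio ether (-SCH3) meeting every constraint; each maps to a distinct set of atoms, giving 2 matches.

2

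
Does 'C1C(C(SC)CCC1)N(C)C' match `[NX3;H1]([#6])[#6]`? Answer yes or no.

The pattern [NX3;H1]([#6])[#6] describes a trivalent nitrogen with one H, bonded to two carbons — a secondary amine.
The closest candidate here is a dimethylamino group (-N(CH3)2), but the nitrogen has H0, not H1. No other fragment satisfies the full query, so there is no match.

No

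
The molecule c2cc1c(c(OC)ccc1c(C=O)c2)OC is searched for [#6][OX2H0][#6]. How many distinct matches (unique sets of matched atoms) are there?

2

[#6][OX2H0][#6] is the SMARTS for an ether: an aliphatic oxygen bridging two carbons with no H on the oxygen.
The molecule carries 2 separate instances of a methoxy ether (-OCH3) meeting every constraint; each maps to a distinct set of atoms, giving 2 matches.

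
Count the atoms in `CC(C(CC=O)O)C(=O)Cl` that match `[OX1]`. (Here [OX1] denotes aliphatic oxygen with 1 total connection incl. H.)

2

The query [OX1] means: aliphatic oxygen with one total connection — typically a carbonyl =O or an oxide.
Check the 10 heavy atoms by environment: 4× C (X4) → no; 1× O (X2) → no; 2× C (X3) → no; 2× O (X1) → match; 1× Cl (X1) → no.
That gives 2 matching atoms.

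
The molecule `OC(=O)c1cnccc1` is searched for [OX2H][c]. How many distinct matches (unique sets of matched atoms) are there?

0

[OX2H][c] is the SMARTS for a phenol: a hydroxyl oxygen attached to an aromatic carbon.
No fragment in the molecule satisfies every constraint, giving 0 matches.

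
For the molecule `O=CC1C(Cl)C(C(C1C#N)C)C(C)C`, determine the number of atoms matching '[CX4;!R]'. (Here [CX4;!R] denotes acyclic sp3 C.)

4

The query [CX4;!R] means: aliphatic carbon with four total connections, not in a ring.
Check the 14 heavy atoms by environment: 5× C (X4, in 5-ring) → no; 4× C (X4, acyclic) → match; 1× Cl (X1, acyclic) → no; 1× C (X3, acyclic) → no; 1× O (X1, acyclic) → no; 1× C (X2, acyclic) → no; 1× N (X1, acyclic) → no.
That gives 4 matching atoms.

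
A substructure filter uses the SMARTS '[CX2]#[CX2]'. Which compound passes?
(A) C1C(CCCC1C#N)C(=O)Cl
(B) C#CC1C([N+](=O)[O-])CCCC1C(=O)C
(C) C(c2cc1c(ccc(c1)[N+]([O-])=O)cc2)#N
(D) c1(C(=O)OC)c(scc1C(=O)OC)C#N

[CX2]#[CX2] describes a carbon-carbon triple bond (an alkyne).
(A) has a nitrile (-C#N) but the triple bond is C#N, not C#C.
(B) contains an ethynyl group (-C#CH), which satisfies every atom and bond constraint.
(C) has a nitrile (-C#N) but the triple bond is C#N, not C#C.
(D) has a nitrile (-C#N) but the triple bond is C#N, not C#C.
So the answer is (B).

B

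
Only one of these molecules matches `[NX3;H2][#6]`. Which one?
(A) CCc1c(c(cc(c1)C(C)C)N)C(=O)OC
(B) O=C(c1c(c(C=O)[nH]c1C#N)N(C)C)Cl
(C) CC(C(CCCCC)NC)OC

[NX3;H2][#6] describes a trivalent nitrogen with two H attached to carbon (a primary amine).
(A) contains a primary amino group (-NH2), which satisfies every atom and bond constraint.
(B) has a dimethylamino group (-N(CH3)2) but the nitrogen has H0, not H2.
(C) has an N-methylamino group (-NHCH3) but the nitrogen bears two carbons and only one H (H1), not H2.
So the answer is (A).

A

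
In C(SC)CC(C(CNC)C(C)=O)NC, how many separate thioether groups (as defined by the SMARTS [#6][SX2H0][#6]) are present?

1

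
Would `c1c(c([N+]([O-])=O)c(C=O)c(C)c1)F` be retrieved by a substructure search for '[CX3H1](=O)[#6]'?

The pattern [CX3H1](=O)[#6] describes an sp2 carbon with one H, double-bonded to O and single-bonded to carbon — an aldehyde.
The molecule carries an aldehyde (-CHO), whose atoms satisfy every constraint of the query, so the pattern matches.

Yes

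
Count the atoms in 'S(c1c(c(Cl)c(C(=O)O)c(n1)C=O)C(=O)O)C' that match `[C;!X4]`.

Check the 17 heavy atoms by environment: 1× n (aromatic, X2) → no; 5× c (aromatic, X3) → no; 3× C (X3) → match; 3× O (X1) → no; 1× S (X2) → no; 1× C (X4) → no; 1× Cl (X1) → no; 2× O (X2) → no.
That gives 3 matching atoms.

3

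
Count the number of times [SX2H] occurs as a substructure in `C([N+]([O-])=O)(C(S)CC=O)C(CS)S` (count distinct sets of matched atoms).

[SX2H] is the SMARTS for a thiol: an aliphatic sulfur with two connections, one being H.
The molecule carries 3 separate instances of a thiol (-SH) meeting every constraint; each maps to a distinct set of atoms, giving 3 matches.

3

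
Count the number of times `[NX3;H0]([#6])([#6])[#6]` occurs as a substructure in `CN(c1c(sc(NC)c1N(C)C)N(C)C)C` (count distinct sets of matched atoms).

3

[NX3;H0]([#6])([#6])[#6] is the SMARTS for a tertiary amine: a trivalent nitrogen with no H, bonded to three carbons.
The molecule carries 3 separate instances of a dimethylamino group (-N(CH3)2) meeting every constraint; each maps to a distinct set of atoms, giving 3 matches.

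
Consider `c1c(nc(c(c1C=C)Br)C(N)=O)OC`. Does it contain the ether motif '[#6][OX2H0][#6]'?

The pattern [#6][OX2H0][#6] describes an aliphatic oxygen bridging two carbons with no H on the oxygen — an ether.
The molecule carries a methoxy ether (-OCH3), whose atoms satisfy every constraint of the query, so the pattern matches.

Yes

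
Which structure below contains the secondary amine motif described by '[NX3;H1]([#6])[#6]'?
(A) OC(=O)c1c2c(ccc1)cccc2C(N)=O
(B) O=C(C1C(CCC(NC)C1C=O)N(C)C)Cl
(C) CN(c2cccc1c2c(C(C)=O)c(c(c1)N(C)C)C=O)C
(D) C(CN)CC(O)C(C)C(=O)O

[NX3;H1]([#6])[#6] describes a trivalent nitrogen with one H, bonded to two carbons (a secondary amine).
(A) has a primary amide (-C(=O)NH2) but the -C(=O)NH2 nitrogen has H2, not H1.
(B) contains an N-methylamino group (-NHCH3), which satisfies every atom and bond constraint.
(C) has a dimethylamino group (-N(CH3)2) but the nitrogen has H0, not H1.
(D) has a primary amino group (-NH2) but the nitrogen has H2 and only one carbon neighbour.
So the answer is (B).

B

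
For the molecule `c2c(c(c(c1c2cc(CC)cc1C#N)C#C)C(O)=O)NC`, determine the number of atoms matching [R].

Check the 21 heavy atoms by environment: 10× c (aromatic, in 6-ring) → match; 7× C (acyclic) → no; 2× N (acyclic) → no; 2× O (acyclic) → no.
That gives 10 matching atoms.

10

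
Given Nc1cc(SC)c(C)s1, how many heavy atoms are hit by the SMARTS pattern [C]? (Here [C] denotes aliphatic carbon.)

2

The query [C] means: uppercase C matches aliphatic (non-aromatic) carbon only.
Check the 9 heavy atoms by environment: 1× s (aromatic) → no; 4× c (aromatic) → no; 1× S → no; 2× C → match; 1× N → no.
That gives 2 matching atoms.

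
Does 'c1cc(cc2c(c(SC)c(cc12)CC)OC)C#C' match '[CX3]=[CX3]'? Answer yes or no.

No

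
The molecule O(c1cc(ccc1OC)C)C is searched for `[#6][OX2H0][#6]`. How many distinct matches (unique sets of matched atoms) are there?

2

[#6][OX2H0][#6] is the SMARTS for an ether: an aliphatic oxygen bridging two carbons with no H on the oxygen.
The molecule carries 2 separate instances of a methoxy ether (-OCH3) meeting every constraint; each maps to a distinct set of atoms, giving 2 matches.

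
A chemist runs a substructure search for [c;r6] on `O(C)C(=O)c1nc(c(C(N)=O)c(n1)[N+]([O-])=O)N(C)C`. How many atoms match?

Check the 19 heavy atoms by environment: 2× n (aromatic, in 6-ring) → no; 4× c (aromatic, in 6-ring) → match; 5× C (acyclic) → no; 4× O (acyclic) → no; 2× N (acyclic) → no; 1× N (charge +1, acyclic) → no; 1× O (charge -1, acyclic) → no.
That gives 4 matching atoms.

4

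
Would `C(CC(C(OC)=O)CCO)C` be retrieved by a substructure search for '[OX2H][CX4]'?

Yes

The pattern [OX2H][CX4] describes a hydroxyl oxygen bound to an sp3 (X4) carbon — an aliphatic alcohol.
The molecule carries a hydroxyl group (-OH), whose atoms satisfy every constraint of the query, so the pattern matches.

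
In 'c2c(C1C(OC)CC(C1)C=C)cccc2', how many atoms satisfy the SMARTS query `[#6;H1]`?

9

Check the 15 heavy atoms by environment: 3× C (H2) → no; 4× C (H1) → match; 1× c (aromatic, H0) → no; 5× c (aromatic, H1) → match; 1× O (H0) → no; 1× C (H3) → no.
Summing the matching environments: 4 + 5 = 9 matching atoms.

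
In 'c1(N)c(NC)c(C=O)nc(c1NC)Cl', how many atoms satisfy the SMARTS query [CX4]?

Check the 14 heavy atoms by environment: 1× n (aromatic, X2) → no; 5× c (aromatic, X3) → no; 3× N (X3) → no; 1× C (X3) → no; 1× O (X1) → no; 1× Cl (X1) → no; 2× C (X4) → match.
That gives 2 matching atoms.

2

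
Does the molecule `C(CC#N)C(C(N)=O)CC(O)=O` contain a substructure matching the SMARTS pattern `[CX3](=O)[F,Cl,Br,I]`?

The pattern [CX3](=O)[F,Cl,Br,I] describes a carbonyl carbon bonded to a halogen — an acyl halide.
The closest candidate here is a carboxylic acid group (-C(=O)OH), but the carbonyl is bonded to -OH, not to a halogen. No other fragment satisfies the full query, so there is no match.

No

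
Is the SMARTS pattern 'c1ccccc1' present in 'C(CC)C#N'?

No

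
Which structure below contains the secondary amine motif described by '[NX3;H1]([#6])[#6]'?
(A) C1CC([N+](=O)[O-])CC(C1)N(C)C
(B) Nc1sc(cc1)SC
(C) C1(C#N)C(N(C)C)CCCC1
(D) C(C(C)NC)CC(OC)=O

D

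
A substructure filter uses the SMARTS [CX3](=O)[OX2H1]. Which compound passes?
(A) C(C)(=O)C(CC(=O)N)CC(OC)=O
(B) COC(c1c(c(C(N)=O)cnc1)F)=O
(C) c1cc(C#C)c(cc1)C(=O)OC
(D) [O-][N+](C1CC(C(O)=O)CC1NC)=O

D

[CX3](=O)[OX2H1] describes an sp2 carbon double-bonded to O and single-bonded to an -OH oxygen (a carboxylic acid).
(A) has a methyl-ester group (-C(=O)OCH3) but the singly-bonded O has no H (OX2H0, not OX2H1).
(B) has a methyl-ester group (-C(=O)OCH3) but the singly-bonded O has no H (OX2H0, not OX2H1).
(C) has a methyl-ester group (-C(=O)OCH3) but the singly-bonded O has no H (OX2H0, not OX2H1).
(D) contains a carboxylic acid group (-C(=O)OH), which satisfies every atom and bond constraint.
So the answer is (D).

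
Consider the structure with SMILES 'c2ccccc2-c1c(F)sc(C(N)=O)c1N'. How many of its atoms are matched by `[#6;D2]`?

The query [#6;D2] means: any carbon bonded to exactly two heavy atoms.
Check the 16 heavy atoms by environment: 1× s (aromatic, D2) → no; 5× c (aromatic, D3) → no; 2× N (D1) → no; 5× c (aromatic, D2) → match; 1× C (D3) → no; 1× O (D1) → no; 1× F (D1) → no.
That gives 5 matching atoms.

5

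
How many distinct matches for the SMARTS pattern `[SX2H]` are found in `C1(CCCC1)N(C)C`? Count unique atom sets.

0

[SX2H] is the SMARTS for a thiol: an aliphatic sulfur with two connections, one being H.
No fragment in the molecule satisfies every constraint, giving 0 matches.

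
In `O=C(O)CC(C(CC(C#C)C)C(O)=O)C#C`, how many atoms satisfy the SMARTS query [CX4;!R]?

6

The query [CX4;!R] means: aliphatic carbon with four total connections, not in a ring.
Check the 16 heavy atoms by environment: 6× C (X4, acyclic) → match; 4× C (X2, acyclic) → no; 2× C (X3, acyclic) → no; 2× O (X1, acyclic) → no; 2× O (X2, acyclic) → no.
That gives 6 matching atoms.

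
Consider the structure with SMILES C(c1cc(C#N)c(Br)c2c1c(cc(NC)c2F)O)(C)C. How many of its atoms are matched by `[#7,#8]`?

3

Check the 20 heavy atoms by environment: 10× c (aromatic) → no; 1× F → no; 1× O → match; 5× C → no; 2× N → match; 1× Br → no.
Summing the matching environments: 1 + 2 = 3 matching atoms.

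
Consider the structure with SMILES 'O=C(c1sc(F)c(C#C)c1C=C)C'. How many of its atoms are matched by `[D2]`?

3

The query [D2] means: atom with exactly two heavy-atom neighbours.
Check the 13 heavy atoms by environment: 1× s (aromatic, D2) → match; 4× c (aromatic, D3) → no; 1× C (D3) → no; 1× O (D1) → no; 3× C (D1) → no; 1× F (D1) → no; 2× C (D2) → match.
Summing the matching environments: 1 + 2 = 3 matching atoms.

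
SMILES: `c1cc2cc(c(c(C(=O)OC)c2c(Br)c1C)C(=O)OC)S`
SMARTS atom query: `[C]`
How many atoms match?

5

The query [C] means: uppercase C matches aliphatic (non-aromatic) carbon only.
Check the 21 heavy atoms by environment: 10× c (aromatic) → no; 5× C → match; 4× O → no; 1× S → no; 1× Br → no.
That gives 5 matching atoms.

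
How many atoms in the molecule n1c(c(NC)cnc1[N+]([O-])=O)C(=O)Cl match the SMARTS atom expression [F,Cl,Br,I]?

The query [F,Cl,Br,I] means: comma = OR; matches any of F, Cl, Br, I.
Check the 14 heavy atoms by environment: 2× n (aromatic) → no; 4× c (aromatic) → no; 2× C → no; 2× O → no; 1× Cl → match; 1× N → no; 1× N (charge +1) → no; 1× O (charge -1) → no.
That gives 1 matching atom.

1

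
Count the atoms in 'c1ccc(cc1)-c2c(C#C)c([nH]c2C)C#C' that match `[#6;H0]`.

7

Check the 16 heavy atoms by environment: 1× n (aromatic, H1) → no; 5× c (aromatic, H0) → match; 5× c (aromatic, H1) → no; 1× C (H3) → no; 2× C (H0) → match; 2× C (H1) → no.
Summing the matching environments: 5 + 2 = 7 matching atoms.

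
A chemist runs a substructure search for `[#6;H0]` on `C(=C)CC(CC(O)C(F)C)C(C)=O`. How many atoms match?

Check the 13 heavy atoms by environment: 3× C (H2) → no; 4× C (H1) → no; 2× C (H3) → no; 1× F (H0) → no; 1× C (H0) → match; 1× O (H0) → no; 1× O (H1) → no.
That gives 1 matching atom.

1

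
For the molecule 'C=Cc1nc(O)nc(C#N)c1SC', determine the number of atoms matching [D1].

4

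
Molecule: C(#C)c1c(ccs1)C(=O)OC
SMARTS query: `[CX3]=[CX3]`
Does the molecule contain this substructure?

The pattern [CX3]=[CX3] describes a non-aromatic C=C double bond between two sp2 carbons — an alkene.
The closest candidate here is an ethynyl group (-C#CH), but the C-C bond is a triple bond, not a double bond. No other fragment satisfies the full query, so there is no match.

No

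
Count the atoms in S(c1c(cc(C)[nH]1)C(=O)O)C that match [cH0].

Check the 11 heavy atoms by environment: 1× n (aromatic, H1) → no; 3× c (aromatic, H0) → match; 1× c (aromatic, H1) → no; 1× S (H0) → no; 2× C (H3) → no; 1× C (H0) → no; 1× O (H0) → no; 1× O (H1) → no.
That gives 3 matching atoms.

3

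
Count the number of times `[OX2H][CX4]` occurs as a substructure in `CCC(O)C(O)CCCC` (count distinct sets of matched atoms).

2

[OX2H][CX4] is the SMARTS for an aliphatic alcohol: a hydroxyl oxygen bound to an sp3 (X4) carbon.
The molecule carries 2 separate instances of a hydroxyl group (-OH) meeting every constraint; each maps to a distinct set of atoms, giving 2 matches.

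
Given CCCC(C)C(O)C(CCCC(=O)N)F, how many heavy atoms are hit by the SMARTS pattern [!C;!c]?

4

Check the 15 heavy atoms by environment: 11× C → no; 2× O → match; 1× N → match; 1× F → match.
Summing the matching environments: 2 + 1 + 1 = 4 matching atoms.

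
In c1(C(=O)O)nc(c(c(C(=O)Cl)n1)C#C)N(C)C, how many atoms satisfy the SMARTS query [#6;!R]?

Check the 17 heavy atoms by environment: 2× n (aromatic, in 6-ring) → no; 4× c (aromatic, in 6-ring) → no; 1× N (acyclic) → no; 6× C (acyclic) → match; 3× O (acyclic) → no; 1× Cl (acyclic) → no.
That gives 6 matching atoms.

6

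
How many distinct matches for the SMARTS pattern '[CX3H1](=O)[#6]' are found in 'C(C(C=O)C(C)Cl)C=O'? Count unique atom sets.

2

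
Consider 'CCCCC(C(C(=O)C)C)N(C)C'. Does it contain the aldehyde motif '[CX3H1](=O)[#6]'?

No

The pattern [CX3H1](=O)[#6] describes an sp2 carbon with one H, double-bonded to O and single-bonded to carbon — an aldehyde.
The closest candidate here is an acetyl/ketone group (-C(=O)CH3), but the carbonyl carbon has H0 (two carbon neighbours), not H1. No other fragment satisfies the full query, so there is no match.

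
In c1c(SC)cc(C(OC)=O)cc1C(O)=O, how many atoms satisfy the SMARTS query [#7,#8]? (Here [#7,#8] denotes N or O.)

4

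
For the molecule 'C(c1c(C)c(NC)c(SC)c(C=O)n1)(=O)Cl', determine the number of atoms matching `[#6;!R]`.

5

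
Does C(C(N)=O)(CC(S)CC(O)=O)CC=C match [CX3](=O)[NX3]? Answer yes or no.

The pattern [CX3](=O)[NX3] describes a carbonyl carbon bonded to a trivalent nitrogen — an amide.
The molecule carries a primary amide (-C(=O)NH2), whose atoms satisfy every constraint of the query, so the pattern matches.

Yes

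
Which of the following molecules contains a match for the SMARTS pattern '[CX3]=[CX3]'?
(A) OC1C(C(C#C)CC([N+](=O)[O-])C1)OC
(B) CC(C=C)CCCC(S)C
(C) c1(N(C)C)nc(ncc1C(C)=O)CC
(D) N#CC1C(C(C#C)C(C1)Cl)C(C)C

[CX3]=[CX3] describes a non-aromatic C=C double bond between two sp2 carbons (an alkene).
(A) has an ethynyl group (-C#CH) but the C-C bond is a triple bond, not a double bond.
(B) contains a vinyl group (-CH=CH2), which satisfies every atom and bond constraint.
(C) has an ethyl group (-CH2CH3) but its C-C bond is a single bond between CX4 carbons, not CX3=CX3.
(D) has an ethynyl group (-C#CH) but the C-C bond is a triple bond, not a double bond.
So the answer is (B).

B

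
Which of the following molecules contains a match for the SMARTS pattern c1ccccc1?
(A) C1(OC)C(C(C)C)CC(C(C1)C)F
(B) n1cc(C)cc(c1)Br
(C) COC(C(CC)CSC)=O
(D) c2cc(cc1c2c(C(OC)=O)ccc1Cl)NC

D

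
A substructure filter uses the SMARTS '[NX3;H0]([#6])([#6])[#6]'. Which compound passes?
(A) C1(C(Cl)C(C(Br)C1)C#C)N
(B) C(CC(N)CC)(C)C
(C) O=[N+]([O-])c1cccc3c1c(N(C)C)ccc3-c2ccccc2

C

[NX3;H0]([#6])([#6])[#6] describes a trivalent nitrogen with no H, bonded to three carbons (a tertiary amine).
(A) has a primary amino group (-NH2) but the nitrogen has H2, not H0 with three carbons.
(B) has a primary amino group (-NH2) but the nitrogen has H2, not H0 with three carbons.
(C) contains a dimethylamino group (-N(CH3)2), which satisfies every atom and bond constraint.
So the answer is (C).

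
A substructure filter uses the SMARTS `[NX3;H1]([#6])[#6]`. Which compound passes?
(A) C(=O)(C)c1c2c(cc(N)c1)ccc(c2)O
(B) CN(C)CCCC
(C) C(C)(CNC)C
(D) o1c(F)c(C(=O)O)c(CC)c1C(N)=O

C

[NX3;H1]([#6])[#6] describes a trivalent nitrogen with one H, bonded to two carbons (a secondary amine).
(A) has a primary amino group (-NH2) but the nitrogen has H2 and only one carbon neighbour.
(B) has a dimethylamino group (-N(CH3)2) but the nitrogen has H0, not H1.
(C) contains an N-methylamino group (-NHCH3), which satisfies every atom and bond constraint.
(D) has a primary amide (-C(=O)NH2) but the -C(=O)NH2 nitrogen has H2, not H1.
So the answer is (C).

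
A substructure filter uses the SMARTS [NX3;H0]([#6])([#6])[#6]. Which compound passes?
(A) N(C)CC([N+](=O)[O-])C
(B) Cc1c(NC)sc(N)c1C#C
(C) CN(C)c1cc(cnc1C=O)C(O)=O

C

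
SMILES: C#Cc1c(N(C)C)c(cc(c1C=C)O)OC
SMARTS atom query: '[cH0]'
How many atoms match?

5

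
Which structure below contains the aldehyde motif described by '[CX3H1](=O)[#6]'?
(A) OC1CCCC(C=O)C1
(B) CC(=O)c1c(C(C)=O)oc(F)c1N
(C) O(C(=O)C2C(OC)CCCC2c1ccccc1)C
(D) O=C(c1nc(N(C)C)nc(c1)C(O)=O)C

A

[CX3H1](=O)[#6] describes an sp2 carbon with one H, double-bonded to O and single-bonded to carbon (an aldehyde).
(A) contains an aldehyde (-CHO), which satisfies every atom and bond constraint.
(B) has an acetyl/ketone group (-C(=O)CH3) but the carbonyl carbon has H0 (two carbon neighbours), not H1.
(C) has a methyl-ester group (-C(=O)OCH3) but the carbonyl carbon has H0, not H1.
(D) has a carboxylic acid group (-C(=O)OH) but the carbonyl carbon has H0 and is bonded to O, not H1.
So the answer is (A).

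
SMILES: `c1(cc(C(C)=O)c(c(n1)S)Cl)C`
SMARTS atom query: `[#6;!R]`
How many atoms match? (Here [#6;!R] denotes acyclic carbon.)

3

The query [#6;!R] means: carbon not in any ring.
Check the 12 heavy atoms by environment: 1× n (aromatic, in 6-ring) → no; 5× c (aromatic, in 6-ring) → no; 3× C (acyclic) → match; 1× S (acyclic) → no; 1× O (acyclic) → no; 1× Cl (acyclic) → no.
That gives 3 matching atoms.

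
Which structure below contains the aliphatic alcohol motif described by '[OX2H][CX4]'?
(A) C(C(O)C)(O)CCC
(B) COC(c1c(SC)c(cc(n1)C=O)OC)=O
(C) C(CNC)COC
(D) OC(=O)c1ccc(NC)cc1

A

[OX2H][CX4] describes a hydroxyl oxygen bound to an sp3 (X4) carbon (an aliphatic alcohol).
(A) contains a hydroxyl group (-OH), which satisfies every atom and bond constraint.
(B) has a methoxy ether (-OCH3) but the oxygen has H0 (ether), not H1.
(C) has a methoxy ether (-OCH3) but the oxygen has H0 (ether), not H1.
(D) has a carboxylic acid group (-C(=O)OH) but the -OH is on a CX3 carbonyl carbon, not a CX4 carbon.
So the answer is (A).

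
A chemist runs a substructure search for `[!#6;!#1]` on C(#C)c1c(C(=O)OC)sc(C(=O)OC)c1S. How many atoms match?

6

Check the 16 heavy atoms by environment: 1× s (aromatic) → match; 4× c (aromatic) → no; 1× S → match; 6× C → no; 4× O → match.
Summing the matching environments: 1 + 1 + 4 = 6 matching atoms.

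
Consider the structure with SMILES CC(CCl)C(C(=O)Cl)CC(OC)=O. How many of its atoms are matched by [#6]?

8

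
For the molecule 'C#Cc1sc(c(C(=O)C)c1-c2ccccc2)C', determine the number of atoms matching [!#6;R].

1

The query [!#6;R] means: non-carbon atom that is part of a ring.
Check the 17 heavy atoms by environment: 1× s (aromatic, in 5-ring) → match; 4× c (aromatic, in 5-ring) → no; 5× C (acyclic) → no; 6× c (aromatic, in 6-ring) → no; 1× O (acyclic) → no.
That gives 1 matching atom.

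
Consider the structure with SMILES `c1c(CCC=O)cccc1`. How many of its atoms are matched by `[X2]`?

0

Check the 10 heavy atoms by environment: 2× C (X4) → no; 6× c (aromatic, X3) → no; 1× C (X3) → no; 1× O (X1) → no.
No environment satisfies the query, so 0 matching atoms.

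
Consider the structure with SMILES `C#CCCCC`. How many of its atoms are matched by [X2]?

2

The query [X2] means: any atom with exactly two total connections (bonds + H).
Check the 6 heavy atoms by environment: 4× C (X4) → no; 2× C (X2) → match.
That gives 2 matching atoms.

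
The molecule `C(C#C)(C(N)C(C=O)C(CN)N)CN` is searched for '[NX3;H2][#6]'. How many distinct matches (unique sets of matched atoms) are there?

[NX3;H2][#6] is the SMARTS for a primary amine: a trivalent nitrogen with two H attached to carbon.
The molecule carries 4 separate instances of a primary amino group (-NH2) meeting every constraint; each maps to a distinct set of atoms, giving 4 matches.

4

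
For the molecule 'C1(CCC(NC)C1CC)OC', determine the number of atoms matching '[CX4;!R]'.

Check the 11 heavy atoms by environment: 5× C (X4, in 5-ring) → no; 1× O (X2, acyclic) → no; 4× C (X4, acyclic) → match; 1× N (X3, acyclic) → no.
That gives 4 matching atoms.

4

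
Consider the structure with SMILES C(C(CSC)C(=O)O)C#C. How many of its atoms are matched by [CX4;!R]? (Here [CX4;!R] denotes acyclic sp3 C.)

4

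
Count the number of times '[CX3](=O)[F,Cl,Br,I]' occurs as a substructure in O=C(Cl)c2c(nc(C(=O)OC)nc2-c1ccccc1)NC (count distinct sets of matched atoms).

[CX3](=O)[F,Cl,Br,I] is the SMARTS for an acyl halide: a carbonyl carbon bonded to a halogen.
Exactly one fragment in the molecule meets all constraints, giving 1 match.

1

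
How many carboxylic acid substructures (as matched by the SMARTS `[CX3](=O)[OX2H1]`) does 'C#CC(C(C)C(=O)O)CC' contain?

[CX3](=O)[OX2H1] is the SMARTS for a carboxylic acid: an sp2 carbon double-bonded to O and single-bonded to an -OH oxygen.
Exactly one fragment in the molecule meets all constraints, giving 1 match.

1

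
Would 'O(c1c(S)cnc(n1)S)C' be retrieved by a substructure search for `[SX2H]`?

Yes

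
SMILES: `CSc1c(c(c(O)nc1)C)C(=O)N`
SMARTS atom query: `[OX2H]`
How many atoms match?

1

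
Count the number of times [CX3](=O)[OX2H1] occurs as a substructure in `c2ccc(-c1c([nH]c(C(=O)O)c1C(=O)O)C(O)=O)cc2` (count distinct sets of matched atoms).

3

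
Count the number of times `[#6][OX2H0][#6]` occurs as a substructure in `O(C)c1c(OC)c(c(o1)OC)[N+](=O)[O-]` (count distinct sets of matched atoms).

[#6][OX2H0][#6] is the SMARTS for an ether: an aliphatic oxygen bridging two carbons with no H on the oxygen.
The molecule carries 3 separate instances of a methoxy ether (-OCH3) meeting every constraint; each maps to a distinct set of atoms, giving 3 matches.

3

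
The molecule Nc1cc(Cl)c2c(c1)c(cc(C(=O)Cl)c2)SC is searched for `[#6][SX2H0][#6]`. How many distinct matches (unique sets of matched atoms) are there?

[#6][SX2H0][#6] is the SMARTS for a thioether: an aliphatic sulfur bridging two carbons with no H on the sulfur.
Exactly one fragment in the molecule meets all constraints, giving 1 match.

1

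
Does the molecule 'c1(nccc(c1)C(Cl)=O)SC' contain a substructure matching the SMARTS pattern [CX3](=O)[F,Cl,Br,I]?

The pattern [CX3](=O)[F,Cl,Br,I] describes a carbonyl carbon bonded to a halogen — an acyl halide.
The molecule carries an acyl chloride (-C(=O)Cl), whose atoms satisfy every constraint of the query, so the pattern matches.

Yes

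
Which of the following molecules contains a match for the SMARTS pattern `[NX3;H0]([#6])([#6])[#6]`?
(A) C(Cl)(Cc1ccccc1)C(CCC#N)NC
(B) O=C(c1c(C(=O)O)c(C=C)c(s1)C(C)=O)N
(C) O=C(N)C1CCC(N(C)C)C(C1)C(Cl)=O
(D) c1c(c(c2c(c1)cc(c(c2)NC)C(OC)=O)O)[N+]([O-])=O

[NX3;H0]([#6])([#6])[#6] describes a trivalent nitrogen with no H, bonded to three carbons (a tertiary amine).
(A) has an N-methylamino group (-NHCH3) but the nitrogen still has one H (H1), not H0.
(B) has a primary amide (-C(=O)NH2) but the amide nitrogen has H2 and only one carbon neighbour.
(C) contains a dimethylamino group (-N(CH3)2), which satisfies every atom and bond constraint.
(D) has an N-methylamino group (-NHCH3) but the nitrogen still has one H (H1), not H0.
So the answer is (C).

C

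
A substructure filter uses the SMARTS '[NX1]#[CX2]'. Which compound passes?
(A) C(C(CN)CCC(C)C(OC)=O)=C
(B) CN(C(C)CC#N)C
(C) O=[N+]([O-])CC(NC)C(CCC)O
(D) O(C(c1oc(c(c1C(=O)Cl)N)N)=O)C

[NX1]#[CX2] describes a nitrogen triple-bonded to a two-connected carbon (a nitrile).
(A) has a primary amino group (-NH2) but the nitrogen is NX3 (three connections), not NX1 triple-bonded.
(B) contains a nitrile (-C#N), which satisfies every atom and bond constraint.
(C) has a nitro group (-[N+](=O)[O-]) but there is no C#N triple bond.
(D) has a primary amino group (-NH2) but the nitrogen is NX3 (three connections), not NX1 triple-bonded.
So the answer is (B).

B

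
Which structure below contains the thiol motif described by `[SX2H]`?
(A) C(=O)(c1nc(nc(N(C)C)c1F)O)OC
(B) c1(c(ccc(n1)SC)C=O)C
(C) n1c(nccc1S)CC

C

[SX2H] describes an aliphatic sulfur with two connections, one being H (a thiol).
(A) has a hydroxyl group (-OH) but it is an -OH, not an -SH.
(B) has a methylthio ether (-SCH3) but the sulfur has H0 (bonded to two carbons), not H1.
(C) contains a thiol (-SH), which satisfies every atom and bond constraint.
So the answer is (C).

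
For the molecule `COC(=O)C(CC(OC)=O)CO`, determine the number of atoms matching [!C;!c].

5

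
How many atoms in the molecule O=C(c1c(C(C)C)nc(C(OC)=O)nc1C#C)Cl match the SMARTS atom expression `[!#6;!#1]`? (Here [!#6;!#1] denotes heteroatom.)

Check the 18 heavy atoms by environment: 2× n (aromatic) → match; 4× c (aromatic) → no; 8× C → no; 3× O → match; 1× Cl → match.
Summing the matching environments: 2 + 3 + 1 = 6 matching atoms.

6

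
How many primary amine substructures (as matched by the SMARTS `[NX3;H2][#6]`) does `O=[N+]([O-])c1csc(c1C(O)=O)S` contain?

0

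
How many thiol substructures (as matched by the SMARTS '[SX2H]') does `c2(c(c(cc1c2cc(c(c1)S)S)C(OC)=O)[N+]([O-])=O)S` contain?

3

[SX2H] is the SMARTS for a thiol: an aliphatic sulfur with two connections, one being H.
The molecule carries 3 separate instances of a thiol (-SH) meeting every constraint; each maps to a distinct set of atoms, giving 3 matches.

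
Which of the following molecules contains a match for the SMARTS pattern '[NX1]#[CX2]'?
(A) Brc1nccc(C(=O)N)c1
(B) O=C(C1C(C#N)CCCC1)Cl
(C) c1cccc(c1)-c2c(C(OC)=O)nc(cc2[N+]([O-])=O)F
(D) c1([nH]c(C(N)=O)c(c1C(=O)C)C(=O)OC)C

B

[NX1]#[CX2] describes a nitrogen triple-bonded to a two-connected carbon (a nitrile).
(A) has a primary amide (-C(=O)NH2) but the nitrogen is NX3, not NX1.
(B) contains a nitrile (-C#N), which satisfies every atom and bond constraint.
(C) has a nitro group (-[N+](=O)[O-]) but there is no C#N triple bond.
(D) has a primary amide (-C(=O)NH2) but the nitrogen is NX3, not NX1.
So the answer is (B).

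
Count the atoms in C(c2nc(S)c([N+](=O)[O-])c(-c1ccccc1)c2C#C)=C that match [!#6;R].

1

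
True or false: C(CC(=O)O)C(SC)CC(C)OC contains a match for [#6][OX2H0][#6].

True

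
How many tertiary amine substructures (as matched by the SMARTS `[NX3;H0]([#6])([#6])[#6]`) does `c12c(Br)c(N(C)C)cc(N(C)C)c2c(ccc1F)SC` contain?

2

[NX3;H0]([#6])([#6])[#6] is the SMARTS for a tertiary amine: a trivalent nitrogen with no H, bonded to three carbons.
The molecule carries 2 separate instances of a dimethylamino group (-N(CH3)2) meeting every constraint; each maps to a distinct set of atoms, giving 2 matches.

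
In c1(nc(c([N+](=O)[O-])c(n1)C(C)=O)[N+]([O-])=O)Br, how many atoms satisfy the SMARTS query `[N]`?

The query [N] means: uppercase N matches aliphatic (non-aromatic) nitrogen only.
Check the 16 heavy atoms by environment: 2× n (aromatic) → no; 4× c (aromatic) → no; 2× C → no; 3× O → no; 2× N (charge +1) → match; 2× O (charge -1) → no; 1× Br → no.
That gives 2 matching atoms.

2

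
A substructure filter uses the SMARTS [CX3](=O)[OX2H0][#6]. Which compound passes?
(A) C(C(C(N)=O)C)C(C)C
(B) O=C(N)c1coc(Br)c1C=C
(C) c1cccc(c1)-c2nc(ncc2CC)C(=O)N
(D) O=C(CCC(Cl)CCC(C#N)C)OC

[CX3](=O)[OX2H0][#6] describes a carbonyl carbon bonded to an oxygen that is itself bonded to carbon (no H on that O) (an ester).
(A) has a primary amide (-C(=O)NH2) but the carbonyl is bonded to N, not to an O-C linkage.
(B) has a primary amide (-C(=O)NH2) but the carbonyl is bonded to N, not to an O-C linkage.
(C) has a primary amide (-C(=O)NH2) but the carbonyl is bonded to N, not to an O-C linkage.
(D) contains a methyl-ester group (-C(=O)OCH3), which satisfies every atom and bond constraint.
So the answer is (D).

D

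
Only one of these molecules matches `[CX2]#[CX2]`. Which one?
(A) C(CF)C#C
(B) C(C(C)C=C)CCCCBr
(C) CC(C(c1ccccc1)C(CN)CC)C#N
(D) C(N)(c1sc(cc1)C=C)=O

A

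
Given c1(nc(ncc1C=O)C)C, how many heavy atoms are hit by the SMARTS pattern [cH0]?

3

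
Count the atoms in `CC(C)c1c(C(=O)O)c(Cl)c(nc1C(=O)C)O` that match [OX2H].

2

Check the 17 heavy atoms by environment: 1× n (aromatic, H0, X2) → no; 5× c (aromatic, H0, X3) → no; 1× C (H1, X4) → no; 3× C (H3, X4) → no; 2× O (H1, X2) → match; 1× Cl (H0, X1) → no; 2× C (H0, X3) → no; 2× O (H0, X1) → no.
That gives 2 matching atoms.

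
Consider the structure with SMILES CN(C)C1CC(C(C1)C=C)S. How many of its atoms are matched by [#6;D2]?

3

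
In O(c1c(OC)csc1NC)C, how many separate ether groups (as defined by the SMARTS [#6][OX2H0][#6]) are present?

[#6][OX2H0][#6] is the SMARTS for an ether: an aliphatic oxygen bridging two carbons with no H on the oxygen.
The molecule carries 2 separate instances of a methoxy ether (-OCH3) meeting every constraint; each maps to a distinct set of atoms, giving 2 matches.

2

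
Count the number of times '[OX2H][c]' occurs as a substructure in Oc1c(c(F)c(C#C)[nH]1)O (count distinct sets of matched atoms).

2

[OX2H][c] is the SMARTS for a phenol: a hydroxyl oxygen attached to an aromatic carbon.
The molecule carries 2 separate instances of a hydroxyl group (-OH) meeting every constraint; each maps to a distinct set of atoms, giving 2 matches.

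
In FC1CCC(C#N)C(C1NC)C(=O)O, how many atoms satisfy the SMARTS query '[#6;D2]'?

3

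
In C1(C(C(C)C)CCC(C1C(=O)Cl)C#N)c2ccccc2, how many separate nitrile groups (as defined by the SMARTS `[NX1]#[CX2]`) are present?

1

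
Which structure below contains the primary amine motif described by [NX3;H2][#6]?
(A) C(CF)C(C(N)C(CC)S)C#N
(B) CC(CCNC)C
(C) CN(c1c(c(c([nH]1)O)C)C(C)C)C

A

[NX3;H2][#6] describes a trivalent nitrogen with two H attached to carbon (a primary amine).
(A) contains a primary amino group (-NH2), which satisfies every atom and bond constraint.
(B) has an N-methylamino group (-NHCH3) but the nitrogen bears two carbons and only one H (H1), not H2.
(C) has a dimethylamino group (-N(CH3)2) but the nitrogen has H0, not H2.
So the answer is (A).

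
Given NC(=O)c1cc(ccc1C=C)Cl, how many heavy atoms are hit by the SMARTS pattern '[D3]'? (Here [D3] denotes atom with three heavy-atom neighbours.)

4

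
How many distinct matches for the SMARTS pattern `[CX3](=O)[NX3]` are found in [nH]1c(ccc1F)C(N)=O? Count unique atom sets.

[CX3](=O)[NX3] is the SMARTS for an amide: a carbonyl carbon bonded to a trivalent nitrogen.
Exactly one fragment in the molecule meets all constraints, giving 1 match.

1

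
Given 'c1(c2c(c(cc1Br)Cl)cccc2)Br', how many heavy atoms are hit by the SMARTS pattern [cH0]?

5

Check the 13 heavy atoms by environment: 5× c (aromatic, H0) → match; 5× c (aromatic, H1) → no; 2× Br (H0) → no; 1× Cl (H0) → no.
That gives 5 matching atoms.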